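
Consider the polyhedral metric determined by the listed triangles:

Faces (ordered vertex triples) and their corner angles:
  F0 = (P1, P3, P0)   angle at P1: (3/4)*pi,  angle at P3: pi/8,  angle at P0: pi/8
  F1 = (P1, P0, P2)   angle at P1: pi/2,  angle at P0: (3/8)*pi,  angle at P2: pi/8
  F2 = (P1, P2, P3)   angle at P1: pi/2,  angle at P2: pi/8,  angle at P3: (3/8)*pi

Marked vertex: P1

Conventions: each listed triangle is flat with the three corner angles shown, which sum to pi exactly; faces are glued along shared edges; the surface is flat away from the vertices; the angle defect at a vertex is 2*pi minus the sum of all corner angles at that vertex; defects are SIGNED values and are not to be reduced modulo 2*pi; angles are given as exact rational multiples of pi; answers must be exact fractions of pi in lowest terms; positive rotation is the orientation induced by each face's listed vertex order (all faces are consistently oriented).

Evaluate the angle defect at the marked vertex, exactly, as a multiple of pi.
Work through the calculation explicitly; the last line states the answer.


Sum of corner angles at P1: (7/4)*pi
defect = 2*pi - (7/4)*pi

Answer: defect(P1) = pi/4


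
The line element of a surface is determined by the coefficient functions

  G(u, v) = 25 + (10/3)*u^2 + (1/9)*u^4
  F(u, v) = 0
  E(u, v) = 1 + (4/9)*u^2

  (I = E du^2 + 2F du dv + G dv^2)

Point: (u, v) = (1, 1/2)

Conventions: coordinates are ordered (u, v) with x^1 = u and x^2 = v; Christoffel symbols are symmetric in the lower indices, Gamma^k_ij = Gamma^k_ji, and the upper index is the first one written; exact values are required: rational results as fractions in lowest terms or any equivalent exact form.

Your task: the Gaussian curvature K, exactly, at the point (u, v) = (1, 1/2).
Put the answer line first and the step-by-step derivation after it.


Answer: K = -81/1352

E = 13/9, F = 0, G = 256/9, EG - F^2 = 3328/81 at the point
E_u = 8/9, E_v = 0, F_u = 0, F_v = 0, G_u = 64/9, G_v = 0
E_vv = 0, F_uv = 0, G_uu = 8
Brioschi: K = (det M1 - det M2) / (EG - F^2)^2 with the standard first/second-derivative matrices M1, M2.
M1 = [[-E_vv/2 + F_uv - G_uu/2, E_u/2, F_u - E_v/2], [F_v - G_u/2, E, F], [G_v/2, F, G]] = [[-4, 4/9, 0], [-32/9, 13/9, 0], [0, 0, 256/9]]; det M1 = -87040/729
M2 = [[0, E_v/2, G_u/2], [E_v/2, E, F], [G_u/2, F, G]] = [[0, 0, 32/9], [0, 13/9, 0], [32/9, 0, 256/9]]; det M2 = -13312/729
det M1 - det M2 = -8192/81; K = -8192/81 / (3328/81)^2 = -81/1352


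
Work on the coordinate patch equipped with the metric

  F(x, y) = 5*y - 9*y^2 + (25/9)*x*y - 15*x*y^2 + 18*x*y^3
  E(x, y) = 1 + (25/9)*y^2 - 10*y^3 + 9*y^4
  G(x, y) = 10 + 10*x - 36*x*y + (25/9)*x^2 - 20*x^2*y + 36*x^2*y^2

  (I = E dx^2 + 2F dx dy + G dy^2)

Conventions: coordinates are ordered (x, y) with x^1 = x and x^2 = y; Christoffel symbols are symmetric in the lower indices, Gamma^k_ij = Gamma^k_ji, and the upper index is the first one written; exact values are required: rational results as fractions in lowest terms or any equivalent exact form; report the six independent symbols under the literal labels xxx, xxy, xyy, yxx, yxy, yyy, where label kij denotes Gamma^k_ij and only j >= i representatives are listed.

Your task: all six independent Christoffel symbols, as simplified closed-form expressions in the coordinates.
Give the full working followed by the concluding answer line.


E = 1 + (25/9)*y^2 - 10*y^3 + 9*y^4; F = 5*y - 9*y^2 + (25/9)*x*y - 15*x*y^2 + 18*x*y^3; G = 10 + 10*x - 36*x*y + (25/9)*x^2 - 20*x^2*y + 36*x^2*y^2
Gamma^k_ij = (1/2) g^{kl} (d_i g_jl + d_j g_il - d_l g_ij), with g^inv = (1/(EG-F^2)) [[G, -F], [-F, E]]
first partials: E_x = 0, E_y = (50/9)*y - 30*y^2 + 36*y^3, F_x = (25/9)*y - 15*y^2 + 18*y^3, F_y = 5 - 18*y + (25/9)*x - 30*x*y + 54*x*y^2, G_x = 10 - 36*y + (50/9)*x - 40*x*y + 72*x*y^2, G_y = -36*x - 20*x^2 + 72*x^2*y
D = EG - F^2 = 10 + 10*x + (25/9)*y^2 - 36*x*y + (25/9)*x^2 - 10*y^3 - 20*x^2*y + 9*y^4 + 36*x^2*y^2
expanded: Gamma^x_xx = (G E_x - 2F F_x + F E_y)/(2D), Gamma^x_xy = (G E_y - F G_x)/(2D), Gamma^x_yy = (2G F_y - G G_x - F G_y)/(2D), Gamma^y_xx = (2E F_x - E E_y - F E_x)/(2D), Gamma^y_xy = (E G_x - F E_y)/(2D), Gamma^y_yy = (E G_y - 2F F_y + F G_x)/(2D); substitute and cancel common factors

Answer: Gamma_xxx = 0, Gamma_xxy = (162*y^3 - 135*y^2 + 25*y)/(324*x^2*y^2 - 180*x^2*y + 25*x^2 - 324*x*y + 90*x + 81*y^4 - 90*y^3 + 25*y^2 + 90), Gamma_xyy = (162*x*y^2 - 90*x*y)/(324*x^2*y^2 - 180*x^2*y + 25*x^2 - 324*x*y + 90*x + 81*y^4 - 90*y^3 + 25*y^2 + 90), Gamma_yxx = 0, Gamma_yxy = (324*x*y^2 - 180*x*y + 25*x - 162*y + 45)/(324*x^2*y^2 - 180*x^2*y + 25*x^2 - 324*x*y + 90*x + 81*y^4 - 90*y^3 + 25*y^2 + 90), Gamma_yyy = (324*x^2*y - 90*x^2 - 162*x)/(324*x^2*y^2 - 180*x^2*y + 25*x^2 - 324*x*y + 90*x + 81*y^4 - 90*y^3 + 25*y^2 + 90)


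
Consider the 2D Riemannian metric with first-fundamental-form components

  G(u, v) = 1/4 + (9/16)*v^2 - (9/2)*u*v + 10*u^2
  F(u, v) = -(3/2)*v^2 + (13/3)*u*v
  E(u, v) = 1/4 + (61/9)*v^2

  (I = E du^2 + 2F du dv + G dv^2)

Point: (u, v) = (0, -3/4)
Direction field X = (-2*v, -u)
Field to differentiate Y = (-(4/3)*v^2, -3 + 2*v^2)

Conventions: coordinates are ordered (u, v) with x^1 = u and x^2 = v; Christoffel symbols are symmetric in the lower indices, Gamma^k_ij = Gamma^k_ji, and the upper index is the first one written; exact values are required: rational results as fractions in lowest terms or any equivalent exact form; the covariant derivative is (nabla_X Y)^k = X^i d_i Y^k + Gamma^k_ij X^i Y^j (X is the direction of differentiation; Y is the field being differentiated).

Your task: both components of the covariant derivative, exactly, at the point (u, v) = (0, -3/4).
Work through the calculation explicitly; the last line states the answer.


E = 65/16, F = -27/32, G = 145/256 at the point
E_u = 0, E_v = -61/6, F_u = -13/4, F_v = 9/4, G_u = 27/8, G_v = -27/32
EG - F^2 = 6509/4096;  g^inv = (4096/6509) * [[145/256, 27/32], [27/32, 65/16]]
first-kind symbols [ij,l] = (1/2)(d_i g_jl + d_j g_il - d_l g_ij): [uu,u] = E_u/2 = 0, [uu,v] = F_u - E_v/2 = 11/6, [uv,u] = E_v/2 = -61/12, [uv,v] = G_u/2 = 27/16, [vv,u] = F_v - G_u/2 = 9/16, [vv,v] = G_v/2 = -27/64
Gamma^u_ij = (G*[ij,u] - F*[ij,v])/(EG - F^2), Gamma^v_ij = (E*[ij,v] - F*[ij,u])/(EG - F^2)
Gamma_uuu = 6336/6509, Gamma_uuv = -17884/19527, Gamma_uvv = -153/6509, Gamma_vuu = 91520/19527, Gamma_vuv = 10512/6509, Gamma_vvv = -5076/6509
X = (3/2, 0), Y = (-3/4, -15/8) at the point

Answer: (nabla_X Y)^u = 38553/26036, (nabla_X Y)^v = -63885/6509


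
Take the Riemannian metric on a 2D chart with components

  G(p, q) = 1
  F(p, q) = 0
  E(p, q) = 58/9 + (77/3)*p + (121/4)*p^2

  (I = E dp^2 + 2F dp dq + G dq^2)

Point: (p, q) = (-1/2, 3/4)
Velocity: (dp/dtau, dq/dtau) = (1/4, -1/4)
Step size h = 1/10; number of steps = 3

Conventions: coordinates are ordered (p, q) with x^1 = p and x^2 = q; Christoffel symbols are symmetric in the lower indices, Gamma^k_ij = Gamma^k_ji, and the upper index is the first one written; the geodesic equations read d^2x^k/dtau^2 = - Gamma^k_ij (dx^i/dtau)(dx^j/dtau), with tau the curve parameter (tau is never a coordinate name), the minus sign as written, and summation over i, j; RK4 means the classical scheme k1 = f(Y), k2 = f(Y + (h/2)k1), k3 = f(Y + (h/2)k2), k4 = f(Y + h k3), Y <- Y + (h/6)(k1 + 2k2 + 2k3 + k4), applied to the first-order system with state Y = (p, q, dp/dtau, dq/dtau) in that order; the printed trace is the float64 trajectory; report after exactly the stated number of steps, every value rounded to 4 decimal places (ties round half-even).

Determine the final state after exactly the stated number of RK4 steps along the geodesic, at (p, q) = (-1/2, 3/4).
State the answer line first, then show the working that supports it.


Answer: p = -0.4209, q = 0.6750, dp/dtau = 0.2708, dq/dtau = -0.2500

f(Y) = (dp/dtau, dq/dtau, -Gamma^p_ij Y'^i Y'^j, -Gamma^q_ij Y'^i Y'^j) with the Gammas evaluated at the stage position; h = 0.100000; intermediate values shown to 6 dp
step 0: p = -0.5000, q = 0.7500, dp/dtau = 0.2500, dq/dtau = -0.2500
step 1:
  k1: at (p, q) = (-0.500000, 0.750000), (dp/dtau, dq/dtau) = (0.250000, -0.250000); Gamma_ppp = -1.952663, Gamma_ppq = 0.000000, Gamma_pqq = 0.000000, Gamma_qpp = 0.000000, Gamma_qpq = 0.000000, Gamma_qqq = 0.000000; k1 = (0.250000, -0.250000, 0.122041, 0.000000)
  k2: at (p, q) = (-0.487500, 0.737500), (dp/dtau, dq/dtau) = (0.256102, -0.250000); Gamma_ppp = -1.706925, Gamma_ppq = 0.000000, Gamma_pqq = 0.000000, Gamma_qpp = 0.000000, Gamma_qpq = 0.000000, Gamma_qqq = 0.000000; k2 = (0.256102, -0.250000, 0.111954, 0.000000)
  k3: at (p, q) = (-0.487195, 0.737500), (dp/dtau, dq/dtau) = (0.255598, -0.250000); Gamma_ppp = -1.700459, Gamma_ppq = 0.000000, Gamma_pqq = 0.000000, Gamma_qpp = 0.000000, Gamma_qpq = 0.000000, Gamma_qqq = 0.000000; k3 = (0.255598, -0.250000, 0.111091, 0.000000)
  k4: at (p, q) = (-0.474440, 0.725000), (dp/dtau, dq/dtau) = (0.261109, -0.250000); Gamma_ppp = -1.410936, Gamma_ppq = 0.000000, Gamma_pqq = 0.000000, Gamma_qpp = 0.000000, Gamma_qpq = 0.000000, Gamma_qqq = 0.000000; k4 = (0.261109, -0.250000, 0.096195, 0.000000)
  Y <- Y + (h/6)(k1 + 2k2 + 2k3 + k4): p = -0.4744, q = 0.7250, dp/dtau = 0.2611, dq/dtau = -0.2500
step 2:
  k1: at (p, q) = (-0.474425, 0.725000), (dp/dtau, dq/dtau) = (0.261072, -0.250000); Gamma_ppp = -1.410565, Gamma_ppq = 0.000000, Gamma_pqq = 0.000000, Gamma_qpp = 0.000000, Gamma_qpq = 0.000000, Gamma_qqq = 0.000000; k1 = (0.261072, -0.250000, 0.096142, 0.000000)
  k2: at (p, q) = (-0.461371, 0.712500), (dp/dtau, dq/dtau) = (0.265879, -0.250000); Gamma_ppp = -1.078185, Gamma_ppq = 0.000000, Gamma_pqq = 0.000000, Gamma_qpp = 0.000000, Gamma_qpq = 0.000000, Gamma_qqq = 0.000000; k2 = (0.265879, -0.250000, 0.076219, 0.000000)
  k3: at (p, q) = (-0.461131, 0.712500), (dp/dtau, dq/dtau) = (0.264883, -0.250000); Gamma_ppp = -1.071759, Gamma_ppq = 0.000000, Gamma_pqq = 0.000000, Gamma_qpp = 0.000000, Gamma_qpq = 0.000000, Gamma_qqq = 0.000000; k3 = (0.264883, -0.250000, 0.075198, 0.000000)
  k4: at (p, q) = (-0.447937, 0.700000), (dp/dtau, dq/dtau) = (0.268592, -0.250000); Gamma_ppp = -0.704778, Gamma_ppq = 0.000000, Gamma_pqq = 0.000000, Gamma_qpp = 0.000000, Gamma_qpq = 0.000000, Gamma_qqq = 0.000000; k4 = (0.268592, -0.250000, 0.050844, 0.000000)
  Y <- Y + (h/6)(k1 + 2k2 + 2k3 + k4): p = -0.4479, q = 0.7000, dp/dtau = 0.2686, dq/dtau = -0.2500
step 3:
  k1: at (p, q) = (-0.447905, 0.700000), (dp/dtau, dq/dtau) = (0.268569, -0.250000); Gamma_ppp = -0.703872, Gamma_ppq = 0.000000, Gamma_pqq = 0.000000, Gamma_qpp = 0.000000, Gamma_qpq = 0.000000, Gamma_qqq = 0.000000; k1 = (0.268569, -0.250000, 0.050770, 0.000000)
  k2: at (p, q) = (-0.434477, 0.687500), (dp/dtau, dq/dtau) = (0.271108, -0.250000); Gamma_ppp = -0.308606, Gamma_ppq = 0.000000, Gamma_pqq = 0.000000, Gamma_qpp = 0.000000, Gamma_qpq = 0.000000, Gamma_qqq = 0.000000; k2 = (0.271108, -0.250000, 0.022682, 0.000000)
  k3: at (p, q) = (-0.434350, 0.687500), (dp/dtau, dq/dtau) = (0.269703, -0.250000); Gamma_ppp = -0.304802, Gamma_ppq = 0.000000, Gamma_pqq = 0.000000, Gamma_qpp = 0.000000, Gamma_qpq = 0.000000, Gamma_qqq = 0.000000; k3 = (0.269703, -0.250000, 0.022171, 0.000000)
  k4: at (p, q) = (-0.420935, 0.675000), (dp/dtau, dq/dtau) = (0.270786, -0.250000); Gamma_ppp = 0.100025, Gamma_ppq = 0.000000, Gamma_pqq = 0.000000, Gamma_qpp = 0.000000, Gamma_qpq = 0.000000, Gamma_qqq = 0.000000; k4 = (0.270786, -0.250000, -0.007334, 0.000000)
  Y <- Y + (h/6)(k1 + 2k2 + 2k3 + k4): p = -0.4209, q = 0.6750, dp/dtau = 0.2708, dq/dtau = -0.2500


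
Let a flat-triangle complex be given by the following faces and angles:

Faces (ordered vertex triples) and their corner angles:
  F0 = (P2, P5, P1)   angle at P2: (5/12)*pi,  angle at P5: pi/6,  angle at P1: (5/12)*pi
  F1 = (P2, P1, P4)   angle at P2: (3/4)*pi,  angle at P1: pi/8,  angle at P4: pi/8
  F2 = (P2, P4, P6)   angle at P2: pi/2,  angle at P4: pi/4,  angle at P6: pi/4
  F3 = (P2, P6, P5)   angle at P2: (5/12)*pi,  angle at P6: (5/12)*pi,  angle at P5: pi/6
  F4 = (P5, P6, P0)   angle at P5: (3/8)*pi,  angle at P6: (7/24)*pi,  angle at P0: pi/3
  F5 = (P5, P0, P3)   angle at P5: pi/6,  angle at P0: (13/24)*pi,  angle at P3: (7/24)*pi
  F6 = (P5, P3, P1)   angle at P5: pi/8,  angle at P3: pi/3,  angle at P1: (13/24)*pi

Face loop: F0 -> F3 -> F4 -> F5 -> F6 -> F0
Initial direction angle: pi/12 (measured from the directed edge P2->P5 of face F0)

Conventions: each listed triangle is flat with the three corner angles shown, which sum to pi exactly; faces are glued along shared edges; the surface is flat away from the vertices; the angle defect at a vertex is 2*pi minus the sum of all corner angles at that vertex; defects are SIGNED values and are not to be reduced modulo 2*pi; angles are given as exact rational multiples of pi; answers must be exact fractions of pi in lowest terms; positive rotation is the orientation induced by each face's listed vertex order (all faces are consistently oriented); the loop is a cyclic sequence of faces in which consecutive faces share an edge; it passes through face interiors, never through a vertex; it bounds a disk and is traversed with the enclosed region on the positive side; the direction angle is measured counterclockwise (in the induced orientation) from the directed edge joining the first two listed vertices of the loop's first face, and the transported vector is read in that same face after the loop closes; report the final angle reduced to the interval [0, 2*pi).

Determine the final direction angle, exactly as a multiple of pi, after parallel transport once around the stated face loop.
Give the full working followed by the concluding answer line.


enclosed vertex P5: corner angles sum to pi, defect = 2*pi - pi = pi
adding the enclosed defects to the starting angle (mod 2*pi, induced orientation) gives the holonomy
final angle = pi/12 + pi = (13/12)*pi (mod 2*pi)

Answer: final direction angle = (13/12)*pi


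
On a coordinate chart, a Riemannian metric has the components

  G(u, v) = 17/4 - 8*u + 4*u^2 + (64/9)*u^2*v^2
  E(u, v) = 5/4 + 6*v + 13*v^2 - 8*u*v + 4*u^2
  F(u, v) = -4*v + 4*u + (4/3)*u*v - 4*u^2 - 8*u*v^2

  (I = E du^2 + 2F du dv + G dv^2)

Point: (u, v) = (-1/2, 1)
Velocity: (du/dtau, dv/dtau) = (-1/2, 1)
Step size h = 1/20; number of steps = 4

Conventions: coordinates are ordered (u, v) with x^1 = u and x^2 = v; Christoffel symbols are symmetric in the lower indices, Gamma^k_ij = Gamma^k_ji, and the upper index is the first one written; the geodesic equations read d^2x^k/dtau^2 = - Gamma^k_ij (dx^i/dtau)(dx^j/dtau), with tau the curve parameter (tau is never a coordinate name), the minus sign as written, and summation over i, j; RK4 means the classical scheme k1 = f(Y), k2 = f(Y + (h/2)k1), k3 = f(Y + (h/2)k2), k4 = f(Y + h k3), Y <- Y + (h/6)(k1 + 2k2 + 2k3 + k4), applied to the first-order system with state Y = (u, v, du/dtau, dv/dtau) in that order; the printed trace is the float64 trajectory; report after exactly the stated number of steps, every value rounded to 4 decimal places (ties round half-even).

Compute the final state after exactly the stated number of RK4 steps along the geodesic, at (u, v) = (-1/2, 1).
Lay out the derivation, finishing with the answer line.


f(Y) = (du/dtau, dv/dtau, -Gamma^u_ij Y'^i Y'^j, -Gamma^v_ij Y'^i Y'^j) with the Gammas evaluated at the stage position; h = 0.050000; intermediate values shown to 6 dp
step 0: u = -0.5000, v = 1.0000, du/dtau = -0.5000, dv/dtau = 1.0000
step 1:
  k1: at (u, v) = (-0.500000, 1.000000), (du/dtau, dv/dtau) = (-0.500000, 1.000000); Gamma_uuu = -0.480281, Gamma_uuv = 0.616825, Gamma_uvv = 0.560945, Gamma_vuu = -1.671025, Gamma_vuv = -0.661408, Gamma_vvv = 0.347720; k1 = (-0.500000, 1.000000, 0.175950, -0.591372)
  k2: at (u, v) = (-0.512500, 1.025000), (du/dtau, dv/dtau) = (-0.495601, 0.985216); Gamma_uuu = -0.461781, Gamma_uuv = 0.605797, Gamma_uvv = 0.564296, Gamma_vuu = -1.669700, Gamma_vuv = -0.677819, Gamma_vvv = 0.346939; k2 = (-0.495601, 0.985216, 0.157279, -0.588567)
  k3: at (u, v) = (-0.512390, 1.024630), (du/dtau, dv/dtau) = (-0.496068, 0.985286); Gamma_uuu = -0.462020, Gamma_uuv = 0.605944, Gamma_uvv = 0.564308, Gamma_vuu = -1.669480, Gamma_vuv = -0.677565, Gamma_vvv = 0.346982; k3 = (-0.496068, 0.985286, 0.158205, -0.588360)
  k4: at (u, v) = (-0.524803, 1.049264), (du/dtau, dv/dtau) = (-0.492090, 0.970582); Gamma_uuu = -0.443822, Gamma_uuv = 0.595876, Gamma_uvv = 0.567593, Gamma_vuu = -1.666411, Gamma_vuv = -0.693338, Gamma_vvv = 0.345726; k4 = (-0.492090, 0.970582, 0.141980, -0.584454)
  Y <- Y + (h/6)(k1 + 2k2 + 2k3 + k4): u = -0.5248, v = 1.0493, du/dtau = -0.4921, dv/dtau = 0.9706
step 2:
  k1: at (u, v) = (-0.524795, 1.049263), (du/dtau, dv/dtau) = (-0.492093, 0.970586); Gamma_uuu = -0.443826, Gamma_uuv = 0.595878, Gamma_uvv = 0.567587, Gamma_vuu = -1.666437, Gamma_vuv = -0.693338, Gamma_vvv = 0.345724; k1 = (-0.492093, 0.970586, 0.141991, -0.584451)
  k2: at (u, v) = (-0.537098, 1.073528), (du/dtau, dv/dtau) = (-0.488543, 0.955975); Gamma_uuu = -0.425984, Gamma_uuv = 0.586716, Gamma_uvv = 0.570806, Gamma_vuu = -1.661844, Gamma_vuv = -0.708459, Gamma_vvv = 0.344020; k2 = (-0.488543, 0.955975, 0.128051, -0.579507)
  k3: at (u, v) = (-0.537009, 1.073163), (du/dtau, dv/dtau) = (-0.488891, 0.956098); Gamma_uuu = -0.426210, Gamma_uuv = 0.586837, Gamma_uvv = 0.570833, Gamma_vuu = -1.661600, Gamma_vuv = -0.708213, Gamma_vvv = 0.344081; k3 = (-0.488891, 0.956098, 0.128667, -0.579463)
  k4: at (u, v) = (-0.549240, 1.097068), (du/dtau, dv/dtau) = (-0.485659, 0.941613); Gamma_uuu = -0.408734, Gamma_uuv = 0.578497, Gamma_uvv = 0.574029, Gamma_vuu = -1.655536, Gamma_vuv = -0.722679, Gamma_vvv = 0.341984; k4 = (-0.485659, 0.941613, 0.116548, -0.573699)
  Y <- Y + (h/6)(k1 + 2k2 + 2k3 + k4): u = -0.5492, v = 1.0971, du/dtau = -0.4857, dv/dtau = 0.9416
step 3:
  k1: at (u, v) = (-0.549234, 1.097066), (du/dtau, dv/dtau) = (-0.485659, 0.941619); Gamma_uuu = -0.408738, Gamma_uuv = 0.578498, Gamma_uvv = 0.574025, Gamma_vuu = -1.655553, Gamma_vuv = -0.722679, Gamma_vvv = 0.341983; k1 = (-0.485659, 0.941619, 0.116551, -0.573701)
  k2: at (u, v) = (-0.561375, 1.120607), (du/dtau, dv/dtau) = (-0.482746, 0.927276); Gamma_uuu = -0.391668, Gamma_uuv = 0.570930, Gamma_uvv = 0.577201, Gamma_vuu = -1.648193, Gamma_vuv = -0.736482, Gamma_vvv = 0.339521; k2 = (-0.482746, 0.927276, 0.106115, -0.567189)
  k3: at (u, v) = (-0.561302, 1.120248), (du/dtau, dv/dtau) = (-0.483006, 0.927439); Gamma_uuu = -0.391883, Gamma_uuv = 0.571030, Gamma_uvv = 0.577235, Gamma_vuu = -1.647942, Gamma_vuv = -0.736246, Gamma_vvv = 0.339593; k3 = (-0.483006, 0.927439, 0.106516, -0.567257)
  k4: at (u, v) = (-0.573384, 1.143438), (du/dtau, dv/dtau) = (-0.480334, 0.913256); Gamma_uuu = -0.375221, Gamma_uuv = 0.564164, Gamma_uvv = 0.580418, Gamma_vuu = -1.639358, Gamma_vuv = -0.749396, Gamma_vvv = 0.336809; k4 = (-0.480334, 0.913256, 0.097442, -0.560148)
  Y <- Y + (h/6)(k1 + 2k2 + 2k3 + k4): u = -0.5734, v = 1.1434, du/dtau = -0.4803, dv/dtau = 0.9133
step 4:
  k1: at (u, v) = (-0.573380, 1.143435), (du/dtau, dv/dtau) = (-0.480332, 0.913262); Gamma_uuu = -0.375224, Gamma_uuv = 0.564165, Gamma_uvv = 0.580415, Gamma_vuu = -1.639369, Gamma_vuv = -0.749395, Gamma_vvv = 0.336808; k1 = (-0.480332, 0.913262, 0.097441, -0.560154)
  k2: at (u, v) = (-0.585388, 1.166267), (du/dtau, dv/dtau) = (-0.477896, 0.899259); Gamma_uuu = -0.359000, Gamma_uuv = 0.557957, Gamma_uvv = 0.583607, Gamma_vuu = -1.629700, Gamma_vuv = -0.761888, Gamma_vvv = 0.333728; k2 = (-0.477896, 0.899259, 0.089614, -0.552523)
  k3: at (u, v) = (-0.585327, 1.165917), (du/dtau, dv/dtau) = (-0.478092, 0.899449); Gamma_uuu = -0.359204, Gamma_uuv = 0.558039, Gamma_uvv = 0.583646, Gamma_vuu = -1.629452, Gamma_vuv = -0.761663, Gamma_vvv = 0.333809; k3 = (-0.478092, 0.899449, 0.089864, -0.552668)
  k4: at (u, v) = (-0.597284, 1.188408), (du/dtau, dv/dtau) = (-0.475839, 0.885629); Gamma_uuu = -0.343413, Gamma_uuv = 0.552429, Gamma_uvv = 0.586866, Gamma_vuu = -1.618778, Gamma_vuv = -0.773517, Gamma_vvv = 0.330468; k4 = (-0.475839, 0.885629, 0.083060, -0.544617)
  Y <- Y + (h/6)(k1 + 2k2 + 2k3 + k4): u = -0.5973, v = 1.1884, du/dtau = -0.4758, dv/dtau = 0.8856

Answer: u = -0.5973, v = 1.1884, du/dtau = -0.4758, dv/dtau = 0.8856


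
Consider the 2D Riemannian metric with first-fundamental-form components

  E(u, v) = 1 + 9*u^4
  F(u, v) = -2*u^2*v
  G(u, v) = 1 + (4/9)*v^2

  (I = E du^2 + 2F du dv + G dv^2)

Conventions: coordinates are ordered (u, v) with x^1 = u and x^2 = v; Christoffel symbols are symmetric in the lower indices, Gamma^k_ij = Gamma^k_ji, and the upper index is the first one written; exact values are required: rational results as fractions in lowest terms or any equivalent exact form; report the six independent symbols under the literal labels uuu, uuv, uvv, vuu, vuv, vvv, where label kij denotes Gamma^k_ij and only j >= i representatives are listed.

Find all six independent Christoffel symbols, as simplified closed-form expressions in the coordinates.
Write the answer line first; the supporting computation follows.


Answer: Gamma_uuu = 162*u^3/(81*u^4 + 4*v^2 + 9), Gamma_uuv = 0, Gamma_uvv = -18*u^2/(81*u^4 + 4*v^2 + 9), Gamma_vuu = -36*u*v/(81*u^4 + 4*v^2 + 9), Gamma_vuv = 0, Gamma_vvv = 4*v/(81*u^4 + 4*v^2 + 9)

E = 1 + 9*u^4; F = -2*u^2*v; G = 1 + (4/9)*v^2
Gamma^k_ij = (1/2) g^{kl} (d_i g_jl + d_j g_il - d_l g_ij), with g^inv = (1/(EG-F^2)) [[G, -F], [-F, E]]
first partials: E_u = 36*u^3, E_v = 0, F_u = -4*u*v, F_v = -2*u^2, G_u = 0, G_v = (8/9)*v
D = EG - F^2 = 1 + (4/9)*v^2 + 9*u^4
expanded: Gamma^u_uu = (G E_u - 2F F_u + F E_v)/(2D), Gamma^u_uv = (G E_v - F G_u)/(2D), Gamma^u_vv = (2G F_v - G G_u - F G_v)/(2D), Gamma^v_uu = (2E F_u - E E_v - F E_u)/(2D), Gamma^v_uv = (E G_u - F E_v)/(2D), Gamma^v_vv = (E G_v - 2F F_v + F G_u)/(2D); substitute and cancel common factors


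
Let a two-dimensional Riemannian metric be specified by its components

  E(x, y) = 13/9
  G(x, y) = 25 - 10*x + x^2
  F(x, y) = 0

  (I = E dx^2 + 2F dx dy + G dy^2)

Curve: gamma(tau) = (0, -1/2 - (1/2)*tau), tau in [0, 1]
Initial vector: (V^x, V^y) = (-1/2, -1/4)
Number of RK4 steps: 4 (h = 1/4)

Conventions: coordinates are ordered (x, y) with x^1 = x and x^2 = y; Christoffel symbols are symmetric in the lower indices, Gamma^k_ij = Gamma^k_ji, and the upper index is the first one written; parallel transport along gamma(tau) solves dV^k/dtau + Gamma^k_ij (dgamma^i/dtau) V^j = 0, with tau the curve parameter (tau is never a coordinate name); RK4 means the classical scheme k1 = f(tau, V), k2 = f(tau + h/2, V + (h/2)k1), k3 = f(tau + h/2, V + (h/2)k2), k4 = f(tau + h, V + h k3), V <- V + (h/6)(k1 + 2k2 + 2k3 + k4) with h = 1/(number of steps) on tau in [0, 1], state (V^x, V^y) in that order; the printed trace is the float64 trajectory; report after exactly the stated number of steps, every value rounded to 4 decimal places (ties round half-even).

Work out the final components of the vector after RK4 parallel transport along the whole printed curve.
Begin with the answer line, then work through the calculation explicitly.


Answer: V^x = -0.8777, V^y = -0.1801

gamma'(tau) = (0, -1/2); f(tau, V)^k = -Gamma^k_ij(gamma(tau)) gamma'^i(tau) V^j; h = 1/4; intermediate values shown to 6 dp
curve data and Christoffel symbols at the stage parameters:
  tau = 0.000000: gamma = (0.000000, -0.500000), gamma' = (0.000000, -0.500000); Gamma_xxx = 0.000000, Gamma_xxy = 0.000000, Gamma_xyy = 3.461538, Gamma_yxx = 0.000000, Gamma_yxy = -0.200000, Gamma_yyy = 0.000000
  tau = 0.125000: gamma = (0.000000, -0.562500), gamma' = (0.000000, -0.500000); Gamma_xxx = 0.000000, Gamma_xxy = 0.000000, Gamma_xyy = 3.461538, Gamma_yxx = 0.000000, Gamma_yxy = -0.200000, Gamma_yyy = 0.000000
  tau = 0.250000: gamma = (0.000000, -0.625000), gamma' = (0.000000, -0.500000); Gamma_xxx = 0.000000, Gamma_xxy = 0.000000, Gamma_xyy = 3.461538, Gamma_yxx = 0.000000, Gamma_yxy = -0.200000, Gamma_yyy = 0.000000
  tau = 0.375000: gamma = (0.000000, -0.687500), gamma' = (0.000000, -0.500000); Gamma_xxx = 0.000000, Gamma_xxy = 0.000000, Gamma_xyy = 3.461538, Gamma_yxx = 0.000000, Gamma_yxy = -0.200000, Gamma_yyy = 0.000000
  tau = 0.500000: gamma = (0.000000, -0.750000), gamma' = (0.000000, -0.500000); Gamma_xxx = 0.000000, Gamma_xxy = 0.000000, Gamma_xyy = 3.461538, Gamma_yxx = 0.000000, Gamma_yxy = -0.200000, Gamma_yyy = 0.000000
  tau = 0.625000: gamma = (0.000000, -0.812500), gamma' = (0.000000, -0.500000); Gamma_xxx = 0.000000, Gamma_xxy = 0.000000, Gamma_xyy = 3.461538, Gamma_yxx = 0.000000, Gamma_yxy = -0.200000, Gamma_yyy = 0.000000
  tau = 0.750000: gamma = (0.000000, -0.875000), gamma' = (0.000000, -0.500000); Gamma_xxx = 0.000000, Gamma_xxy = 0.000000, Gamma_xyy = 3.461538, Gamma_yxx = 0.000000, Gamma_yxy = -0.200000, Gamma_yyy = 0.000000
  tau = 0.875000: gamma = (0.000000, -0.937500), gamma' = (0.000000, -0.500000); Gamma_xxx = 0.000000, Gamma_xxy = 0.000000, Gamma_xyy = 3.461538, Gamma_yxx = 0.000000, Gamma_yxy = -0.200000, Gamma_yyy = 0.000000
  tau = 1.000000: gamma = (0.000000, -1.000000), gamma' = (0.000000, -0.500000); Gamma_xxx = 0.000000, Gamma_xxy = 0.000000, Gamma_xyy = 3.461538, Gamma_yxx = 0.000000, Gamma_yxy = -0.200000, Gamma_yyy = 0.000000
step 0: V^x = -0.5000, V^y = -0.2500
step 1: k1 = (-0.432692, 0.050000), k2 = (-0.421875, 0.055409), k3 = (-0.420705, 0.055273), k4 = (-0.408776, 0.060518); V <- V + (h/6)(k1 + 2k2 + 2k3 + k4): V^x = -0.6053, V^y = -0.2362
step 2: k1 = (-0.408759, 0.060528), k2 = (-0.395664, 0.065637), k3 = (-0.394558, 0.065473), k4 = (-0.380429, 0.070392); V <- V + (h/6)(k1 + 2k2 + 2k3 + k4): V^x = -0.7040, V^y = -0.2198
step 3: k1 = (-0.380407, 0.070401), k2 = (-0.365176, 0.075156), k3 = (-0.364147, 0.074966), k4 = (-0.347970, 0.079505); V <- V + (h/6)(k1 + 2k2 + 2k3 + k4): V^x = -0.7951, V^y = -0.2010
step 4: k1 = (-0.347944, 0.079514), k2 = (-0.330742, 0.083863), k3 = (-0.329801, 0.083648), k4 = (-0.311751, 0.087759); V <- V + (h/6)(k1 + 2k2 + 2k3 + k4): V^x = -0.8777, V^y = -0.1801


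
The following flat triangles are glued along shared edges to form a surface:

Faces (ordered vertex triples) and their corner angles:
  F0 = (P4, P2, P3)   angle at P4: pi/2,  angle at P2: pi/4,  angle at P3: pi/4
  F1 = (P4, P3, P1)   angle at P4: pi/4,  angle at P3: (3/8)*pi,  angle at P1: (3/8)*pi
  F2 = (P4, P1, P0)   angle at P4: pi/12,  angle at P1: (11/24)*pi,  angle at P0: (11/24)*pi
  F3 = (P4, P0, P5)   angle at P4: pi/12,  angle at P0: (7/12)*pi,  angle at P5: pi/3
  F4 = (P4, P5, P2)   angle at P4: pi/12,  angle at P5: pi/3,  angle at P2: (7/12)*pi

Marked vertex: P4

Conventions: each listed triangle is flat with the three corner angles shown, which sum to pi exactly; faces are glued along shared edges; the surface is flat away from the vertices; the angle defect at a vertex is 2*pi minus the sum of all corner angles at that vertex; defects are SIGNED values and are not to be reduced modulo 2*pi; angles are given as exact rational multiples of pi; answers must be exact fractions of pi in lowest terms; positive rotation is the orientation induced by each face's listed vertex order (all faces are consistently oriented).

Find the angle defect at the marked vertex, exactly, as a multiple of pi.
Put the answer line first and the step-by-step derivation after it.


Answer: defect(P4) = pi

Sum of corner angles at P4: pi
defect = 2*pi - pi


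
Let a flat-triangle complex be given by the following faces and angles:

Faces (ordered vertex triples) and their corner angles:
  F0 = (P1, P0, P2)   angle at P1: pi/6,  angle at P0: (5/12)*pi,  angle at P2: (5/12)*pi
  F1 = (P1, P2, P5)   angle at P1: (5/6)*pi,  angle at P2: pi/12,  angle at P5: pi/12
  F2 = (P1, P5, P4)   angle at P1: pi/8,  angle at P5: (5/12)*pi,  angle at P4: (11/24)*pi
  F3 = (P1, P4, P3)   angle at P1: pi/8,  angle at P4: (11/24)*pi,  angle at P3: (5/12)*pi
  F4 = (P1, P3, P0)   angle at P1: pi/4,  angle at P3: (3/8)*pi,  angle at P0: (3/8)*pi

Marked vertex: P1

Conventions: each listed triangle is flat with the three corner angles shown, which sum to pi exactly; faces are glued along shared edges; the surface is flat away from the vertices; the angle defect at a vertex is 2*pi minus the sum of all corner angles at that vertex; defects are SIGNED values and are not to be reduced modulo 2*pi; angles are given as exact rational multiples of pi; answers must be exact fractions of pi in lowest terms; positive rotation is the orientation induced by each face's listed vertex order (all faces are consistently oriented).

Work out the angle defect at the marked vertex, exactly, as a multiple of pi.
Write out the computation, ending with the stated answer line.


Sum of corner angles at P1: (3/2)*pi
defect = 2*pi - (3/2)*pi

Answer: defect(P1) = pi/2


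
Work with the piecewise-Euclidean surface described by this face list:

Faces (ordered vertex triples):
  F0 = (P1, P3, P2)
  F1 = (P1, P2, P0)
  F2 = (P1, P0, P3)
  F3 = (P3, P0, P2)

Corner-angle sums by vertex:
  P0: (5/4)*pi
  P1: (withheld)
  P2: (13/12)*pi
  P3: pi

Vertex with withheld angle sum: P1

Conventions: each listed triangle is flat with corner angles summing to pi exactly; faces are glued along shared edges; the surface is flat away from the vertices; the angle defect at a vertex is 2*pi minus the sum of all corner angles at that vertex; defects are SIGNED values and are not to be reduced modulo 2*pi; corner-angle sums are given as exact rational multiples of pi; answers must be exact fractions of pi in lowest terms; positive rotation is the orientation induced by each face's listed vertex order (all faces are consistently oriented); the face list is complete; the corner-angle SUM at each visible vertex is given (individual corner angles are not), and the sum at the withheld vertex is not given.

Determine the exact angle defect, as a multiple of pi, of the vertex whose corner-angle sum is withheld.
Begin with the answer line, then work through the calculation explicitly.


Answer: defect(P1) = (4/3)*pi

V = 4, E = 6, F = 4; chi = V - E + F = 2
Gauss-Bonnet: total defect = 2*pi*chi = 4*pi; visible defects sum to (8/3)*pi


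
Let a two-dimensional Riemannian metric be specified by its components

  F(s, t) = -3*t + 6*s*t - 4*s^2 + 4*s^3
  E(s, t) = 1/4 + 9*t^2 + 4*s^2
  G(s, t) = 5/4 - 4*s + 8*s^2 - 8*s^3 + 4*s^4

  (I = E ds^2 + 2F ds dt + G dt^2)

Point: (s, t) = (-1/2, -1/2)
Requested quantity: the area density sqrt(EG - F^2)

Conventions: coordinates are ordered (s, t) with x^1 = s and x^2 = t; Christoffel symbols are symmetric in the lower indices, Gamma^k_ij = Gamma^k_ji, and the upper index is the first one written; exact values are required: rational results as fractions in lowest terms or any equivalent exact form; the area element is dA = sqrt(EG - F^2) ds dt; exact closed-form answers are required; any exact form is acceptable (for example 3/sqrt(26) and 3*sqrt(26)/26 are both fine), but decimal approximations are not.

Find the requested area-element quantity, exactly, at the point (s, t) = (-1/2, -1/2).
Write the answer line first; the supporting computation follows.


Answer: sqrt(EG - F^2) = sqrt(82)/2

E = 7/2, F = 3/2, G = 13/2; EG - F^2 = 41/2


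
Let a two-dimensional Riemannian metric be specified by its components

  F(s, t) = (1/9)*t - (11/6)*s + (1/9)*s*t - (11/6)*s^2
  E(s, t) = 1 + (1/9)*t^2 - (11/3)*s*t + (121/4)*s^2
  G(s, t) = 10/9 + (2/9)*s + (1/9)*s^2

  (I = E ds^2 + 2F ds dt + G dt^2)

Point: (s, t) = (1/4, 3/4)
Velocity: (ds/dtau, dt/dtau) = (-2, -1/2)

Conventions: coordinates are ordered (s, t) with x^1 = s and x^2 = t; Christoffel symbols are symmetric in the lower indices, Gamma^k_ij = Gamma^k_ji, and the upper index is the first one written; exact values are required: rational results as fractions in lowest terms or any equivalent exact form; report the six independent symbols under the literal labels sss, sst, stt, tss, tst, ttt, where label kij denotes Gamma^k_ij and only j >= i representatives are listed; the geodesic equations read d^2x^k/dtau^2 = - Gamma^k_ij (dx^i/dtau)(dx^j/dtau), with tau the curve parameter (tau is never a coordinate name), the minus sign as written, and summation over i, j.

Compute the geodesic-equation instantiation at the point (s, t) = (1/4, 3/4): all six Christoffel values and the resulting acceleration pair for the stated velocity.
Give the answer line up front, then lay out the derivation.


Answer: Gamma_sss = 3564/1405, Gamma_sst = -216/1405, Gamma_stt = 0, Gamma_tss = -264/281, Gamma_tst = 16/281, Gamma_ttt = 0; accelerations (d^2s/dtau^2, d^2t/dtau^2) = (-13824/1405, 1024/281)

E = 145/64, F = -15/32, G = 169/144 at the point
E_s = 99/8, E_t = -3/4, F_s = -8/3, F_t = 5/36, G_s = 5/18, G_t = 0
EG - F^2 = 1405/576;  g^inv = (576/1405) * [[169/144, 15/32], [15/32, 145/64]]
first-kind symbols [ij,l] = (1/2)(d_i g_jl + d_j g_il - d_l g_ij): [ss,s] = E_s/2 = 99/16, [ss,t] = F_s - E_t/2 = -55/24, [st,s] = E_t/2 = -3/8, [st,t] = G_s/2 = 5/36, [tt,s] = F_t - G_s/2 = 0, [tt,t] = G_t/2 = 0
Gamma^s_ij = (G*[ij,s] - F*[ij,t])/(EG - F^2), Gamma^t_ij = (E*[ij,t] - F*[ij,s])/(EG - F^2)
Gamma_sss = 3564/1405, Gamma_sst = -216/1405, Gamma_stt = 0, Gamma_tss = -264/281, Gamma_tst = 16/281, Gamma_ttt = 0
d^2s/dtau^2 = -(Gamma_sss*(-2)^2 + 2*Gamma_sst*(-2)*(-1/2) + Gamma_stt*(-1/2)^2) = -13824/1405
d^2t/dtau^2 = -(Gamma_tss*(-2)^2 + 2*Gamma_tst*(-2)*(-1/2) + Gamma_ttt*(-1/2)^2) = 1024/281


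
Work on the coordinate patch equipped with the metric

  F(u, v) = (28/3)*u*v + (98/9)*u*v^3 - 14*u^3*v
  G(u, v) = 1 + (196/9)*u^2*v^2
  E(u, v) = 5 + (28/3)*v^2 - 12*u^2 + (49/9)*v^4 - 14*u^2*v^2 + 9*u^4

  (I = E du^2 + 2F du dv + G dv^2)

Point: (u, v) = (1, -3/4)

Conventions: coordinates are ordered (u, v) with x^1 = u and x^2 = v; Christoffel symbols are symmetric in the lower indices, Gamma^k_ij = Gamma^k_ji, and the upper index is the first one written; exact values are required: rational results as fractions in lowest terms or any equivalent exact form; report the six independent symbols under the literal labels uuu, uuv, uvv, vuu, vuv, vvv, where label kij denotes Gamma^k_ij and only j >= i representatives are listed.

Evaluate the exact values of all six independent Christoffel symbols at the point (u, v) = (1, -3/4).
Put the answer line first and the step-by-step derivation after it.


Answer: Gamma_uuu = -160/1139, Gamma_uuv = -280/3417, Gamma_uvv = 1120/10251, Gamma_vuu = 1792/1139, Gamma_vuv = 3136/3417, Gamma_vvv = -12544/10251

E = 281/256, F = -35/32, G = 53/4 at the point
E_u = -15/4, E_v = -35/16, F_u = 637/32, F_v = 329/24, G_u = 49/2, G_v = -98/3
EG - F^2 = 3417/256;  g^inv = (256/3417) * [[53/4, 35/32], [35/32, 281/256]]
first-kind symbols [ij,l] = (1/2)(d_i g_jl + d_j g_il - d_l g_ij): [uu,u] = E_u/2 = -15/8, [uu,v] = F_u - E_v/2 = 21, [uv,u] = E_v/2 = -35/32, [uv,v] = G_u/2 = 49/4, [vv,u] = F_v - G_u/2 = 35/24, [vv,v] = G_v/2 = -49/3
Gamma^u_ij = (G*[ij,u] - F*[ij,v])/(EG - F^2), Gamma^v_ij = (E*[ij,v] - F*[ij,u])/(EG - F^2)


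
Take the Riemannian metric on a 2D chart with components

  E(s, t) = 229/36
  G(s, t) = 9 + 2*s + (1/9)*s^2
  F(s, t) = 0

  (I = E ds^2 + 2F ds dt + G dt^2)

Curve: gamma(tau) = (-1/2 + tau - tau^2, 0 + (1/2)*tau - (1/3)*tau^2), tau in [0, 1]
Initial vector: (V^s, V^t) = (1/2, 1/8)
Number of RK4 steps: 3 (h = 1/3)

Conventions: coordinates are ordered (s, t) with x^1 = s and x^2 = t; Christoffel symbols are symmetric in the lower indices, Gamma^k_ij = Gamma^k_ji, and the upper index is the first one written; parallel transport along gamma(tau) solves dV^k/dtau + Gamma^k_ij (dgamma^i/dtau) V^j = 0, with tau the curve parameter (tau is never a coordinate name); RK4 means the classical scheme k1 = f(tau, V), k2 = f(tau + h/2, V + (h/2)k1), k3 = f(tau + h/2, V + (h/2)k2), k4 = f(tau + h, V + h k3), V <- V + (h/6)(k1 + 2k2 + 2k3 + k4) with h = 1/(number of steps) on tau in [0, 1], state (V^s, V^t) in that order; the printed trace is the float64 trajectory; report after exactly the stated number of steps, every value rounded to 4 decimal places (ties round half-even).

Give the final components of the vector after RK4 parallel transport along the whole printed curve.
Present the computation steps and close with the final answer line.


gamma'(tau) = (1 - 2*tau, 1/2 - (2/3)*tau); f(tau, V)^k = -Gamma^k_ij(gamma(tau)) gamma'^i(tau) V^j; h = 1/3; intermediate values shown to 6 dp
curve data and Christoffel symbols at the stage parameters:
  tau = 0.000000: gamma = (-0.500000, 0.000000), gamma' = (1.000000, 0.500000); Gamma_sss = 0.000000, Gamma_sst = 0.000000, Gamma_stt = -0.148472, Gamma_tss = 0.000000, Gamma_tst = 0.117647, Gamma_ttt = 0.000000
  tau = 0.166667: gamma = (-0.361111, 0.074074), gamma' = (0.666667, 0.388889); Gamma_sss = 0.000000, Gamma_sst = 0.000000, Gamma_stt = -0.150898, Gamma_tss = 0.000000, Gamma_tst = 0.115756, Gamma_ttt = 0.000000
  tau = 0.333333: gamma = (-0.277778, 0.129630), gamma' = (0.333333, 0.277778); Gamma_sss = 0.000000, Gamma_sst = 0.000000, Gamma_stt = -0.152353, Gamma_tss = 0.000000, Gamma_tst = 0.114650, Gamma_ttt = 0.000000
  tau = 0.500000: gamma = (-0.250000, 0.166667), gamma' = (0.000000, 0.166667); Gamma_sss = 0.000000, Gamma_sst = 0.000000, Gamma_stt = -0.152838, Gamma_tss = 0.000000, Gamma_tst = 0.114286, Gamma_ttt = 0.000000
  tau = 0.666667: gamma = (-0.277778, 0.185185), gamma' = (-0.333333, 0.055556); Gamma_sss = 0.000000, Gamma_sst = 0.000000, Gamma_stt = -0.152353, Gamma_tss = 0.000000, Gamma_tst = 0.114650, Gamma_ttt = 0.000000
  tau = 0.833333: gamma = (-0.361111, 0.185185), gamma' = (-0.666667, -0.055556); Gamma_sss = 0.000000, Gamma_sst = 0.000000, Gamma_stt = -0.150898, Gamma_tss = 0.000000, Gamma_tst = 0.115756, Gamma_ttt = 0.000000
  tau = 1.000000: gamma = (-0.500000, 0.166667), gamma' = (-1.000000, -0.166667); Gamma_sss = 0.000000, Gamma_sst = 0.000000, Gamma_stt = -0.148472, Gamma_tss = 0.000000, Gamma_tst = 0.117647, Gamma_ttt = 0.000000
step 0: V^s = 0.5000, V^t = 0.1250
step 1: k1 = (0.009279, -0.044118), k2 = (0.006904, -0.031657), k3 = (0.007026, -0.031799), k4 = (0.004841, -0.020370); V <- V + (h/6)(k1 + 2k2 + 2k3 + k4): V^s = 0.5023, V^t = 0.1144
step 2: k1 = (0.004840, -0.020369), k2 = (0.002827, -0.009584), k3 = (0.002873, -0.009577), k4 = (0.000941, 0.001043); V <- V + (h/6)(k1 + 2k2 + 2k3 + k4): V^s = 0.5033, V^t = 0.1112
step 3: k1 = (0.000941, 0.001043), k2 = (-0.000933, 0.011830), k3 = (-0.000948, 0.011966), k4 = (-0.002849, 0.023410); V <- V + (h/6)(k1 + 2k2 + 2k3 + k4): V^s = 0.5030, V^t = 0.1152

Answer: V^s = 0.5030, V^t = 0.1152


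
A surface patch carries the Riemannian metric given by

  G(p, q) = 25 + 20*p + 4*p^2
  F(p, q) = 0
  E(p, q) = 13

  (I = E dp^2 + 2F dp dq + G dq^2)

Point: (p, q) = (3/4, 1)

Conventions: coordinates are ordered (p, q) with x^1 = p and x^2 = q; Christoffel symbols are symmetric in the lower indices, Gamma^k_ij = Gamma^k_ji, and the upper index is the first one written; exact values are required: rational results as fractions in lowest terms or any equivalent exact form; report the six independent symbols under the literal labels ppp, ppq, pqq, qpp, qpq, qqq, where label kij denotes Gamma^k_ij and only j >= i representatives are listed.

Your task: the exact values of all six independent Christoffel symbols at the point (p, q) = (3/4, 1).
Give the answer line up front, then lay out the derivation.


Answer: Gamma_ppp = 0, Gamma_ppq = 0, Gamma_pqq = -1, Gamma_qpp = 0, Gamma_qpq = 4/13, Gamma_qqq = 0

E = 13, F = 0, G = 169/4 at the point
E_p = 0, E_q = 0, F_p = 0, F_q = 0, G_p = 26, G_q = 0
EG - F^2 = 2197/4;  g^inv = (4/2197) * [[169/4, 0], [0, 13]]
first-kind symbols [ij,l] = (1/2)(d_i g_jl + d_j g_il - d_l g_ij): [pp,p] = E_p/2 = 0, [pp,q] = F_p - E_q/2 = 0, [pq,p] = E_q/2 = 0, [pq,q] = G_p/2 = 13, [qq,p] = F_q - G_p/2 = -13, [qq,q] = G_q/2 = 0
Gamma^p_ij = (G*[ij,p] - F*[ij,q])/(EG - F^2), Gamma^q_ij = (E*[ij,q] - F*[ij,p])/(EG - F^2)


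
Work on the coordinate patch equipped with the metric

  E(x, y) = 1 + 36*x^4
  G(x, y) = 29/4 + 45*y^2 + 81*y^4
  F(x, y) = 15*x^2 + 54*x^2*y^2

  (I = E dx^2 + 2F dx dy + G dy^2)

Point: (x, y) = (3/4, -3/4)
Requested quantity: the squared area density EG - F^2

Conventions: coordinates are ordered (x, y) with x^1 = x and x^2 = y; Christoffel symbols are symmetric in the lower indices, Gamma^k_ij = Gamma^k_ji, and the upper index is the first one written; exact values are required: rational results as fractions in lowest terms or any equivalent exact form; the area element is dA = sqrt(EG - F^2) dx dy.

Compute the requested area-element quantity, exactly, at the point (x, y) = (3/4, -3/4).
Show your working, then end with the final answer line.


E = 793/64, F = 3267/128, G = 14897/256; EG - F^2 = 17813/256

Answer: EG - F^2 = 17813/256
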